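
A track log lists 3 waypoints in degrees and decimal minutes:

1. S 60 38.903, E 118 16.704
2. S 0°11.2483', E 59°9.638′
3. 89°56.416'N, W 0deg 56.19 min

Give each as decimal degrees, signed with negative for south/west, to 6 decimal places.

1. -60.648383, 118.278400
2. -0.187472, 59.160633
3. 89.940267, -0.936500

Point 1:
  Lat: 60 + 38.903/60 = 60.6483833
  S ⇒ negate
  Longitude: 16.704′ = 0.278400°; total 118.2784000
  E → positive
Point 2:
  Lat: 0 + 11.2483/60 = 0.1874717
  S ⇒ negate
  Longitude: 59 + 9.638/60 = 59.1606333
  E → positive
Point 3:
  Latitude: 56.416′ = 0.940267°; total 89.9402667
  N → positive
  Lon: 0 + 56.19/60 = 0.9365000
  W ⇒ negate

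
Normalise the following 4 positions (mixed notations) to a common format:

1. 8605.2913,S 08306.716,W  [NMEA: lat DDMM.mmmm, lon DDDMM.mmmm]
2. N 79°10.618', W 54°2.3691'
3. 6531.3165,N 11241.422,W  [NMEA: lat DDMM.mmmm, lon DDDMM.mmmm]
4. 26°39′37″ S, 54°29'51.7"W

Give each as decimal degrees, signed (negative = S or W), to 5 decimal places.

1. -86.08819, -83.11193
2. 79.17697, -54.03949
3. 65.52194, -112.69037
4. -26.66028, -54.49769

Point 1:
  Latitude: split at 2 digits → 86° and 5.2913′; 86 + 5.2913/60 = 86.088188
  S → negative
  λ: degrees = first 3 digits = 83, minutes = 6.716; 83 + 6.716/60 = 83.111933
  hemisphere W, so the sign is −
Point 2:
  Latitude: 10.618′ = 0.176967°; total 79.176967
  N → positive
  λ: 54 + 2.3691/60 = 54.039485
  W → negative
Point 3:
  φ: split at 2 digits → 65° and 31.3165′; 65 + 31.3165/60 = 65.521942
  N → positive
  Lon: degrees = first 3 digits = 112, minutes = 41.422; 112 + 41.422/60 = 112.690367
  W → negative
Point 4:
  φ: 39′ + 37″ = 39.61667′; 26 + 39.61667/60 = 26.660278
  hemisphere S, so the sign is −
  Lon: 54 + 29/60 + 51.7/3600 = 54.497694
  W → negative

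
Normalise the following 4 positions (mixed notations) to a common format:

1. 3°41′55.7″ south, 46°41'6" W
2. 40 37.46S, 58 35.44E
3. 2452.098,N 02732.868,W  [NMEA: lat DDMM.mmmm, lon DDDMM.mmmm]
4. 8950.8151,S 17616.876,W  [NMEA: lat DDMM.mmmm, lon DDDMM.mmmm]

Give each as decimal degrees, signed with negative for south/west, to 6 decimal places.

Point 1:
  Latitude: 3° + 41/60 + 55.7/3600 = 3 + 0.683333 + 0.015472 = 3.6988056
  S → negative
  λ: 41′ + 6″ = 41.10000′; 46 + 41.10000/60 = 46.6850000
  W → negative
Point 2:
  Latitude: 37.46′ = 0.624333°; total 40.6243333
  S → negative
  Longitude: 58 + 35.44/60 = 58.5906667
  E → positive
Point 3:
  Latitude: degrees = first 2 digits = 24, minutes = 52.098; 24 + 52.098/60 = 24.8683000
  N → positive
  λ: split at 3 digits → 027° and 32.868′; 27 + 32.868/60 = 27.5478000
  W ⇒ negate
Point 4:
  Lat: split at 2 digits → 89° and 50.8151′; 89 + 50.8151/60 = 89.8469183
  hemisphere S, so the sign is −
  Longitude: split at 3 digits → 176° and 16.876′; 176 + 16.876/60 = 176.2812667
  hemisphere W, so the sign is −

1. -3.698806, -46.685000
2. -40.624333, 58.590667
3. 24.868300, -27.547800
4. -89.846918, -176.281267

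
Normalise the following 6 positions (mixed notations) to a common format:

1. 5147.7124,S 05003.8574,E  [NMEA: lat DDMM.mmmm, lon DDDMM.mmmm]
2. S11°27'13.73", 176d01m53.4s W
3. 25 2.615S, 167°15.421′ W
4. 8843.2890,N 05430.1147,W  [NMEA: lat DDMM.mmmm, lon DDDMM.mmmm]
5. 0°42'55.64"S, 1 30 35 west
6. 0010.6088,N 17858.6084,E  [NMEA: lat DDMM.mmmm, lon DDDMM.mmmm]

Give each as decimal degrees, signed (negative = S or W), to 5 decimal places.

1. -51.79521, 50.06429
2. -11.45381, -176.03150
3. -25.04358, -167.25702
4. 88.72148, -54.50191
5. -0.71546, -1.50972
6. 0.17681, 178.97681

Point 1:
  Latitude: split at 2 digits → 51° and 47.7124′; 51 + 47.7124/60 = 51.795207
  hemisphere S, so the sign is −
  Lon: degrees = first 3 digits = 50, minutes = 3.8574; 50 + 3.8574/60 = 50.064290
  E ⇒ keep positive
Point 2:
  Latitude: 11° + 27/60 + 13.73/3600 = 11 + 0.450000 + 0.003814 = 11.453814
  hemisphere S, so the sign is −
  λ: 176° + 1/60 + 53.4/3600 = 176 + 0.016667 + 0.014833 = 176.031500
  hemisphere W, so the sign is −
Point 3:
  φ: 25 + 2.615/60 = 25.043583
  S → negative
  Lon: 15.421′ = 0.257017°; total 167.257017
  W → negative
Point 4:
  φ: split at 2 digits → 88° and 43.289′; 88 + 43.289/60 = 88.721483
  N → positive
  Longitude: split at 3 digits → 054° and 30.1147′; 54 + 30.1147/60 = 54.501912
  W ⇒ negate
Point 5:
  Latitude: 42′ + 55.64″ = 42.92733′; 0 + 42.92733/60 = 0.715456
  S ⇒ negate
  Lon: 30′ + 35″ = 30.58333′; 1 + 30.58333/60 = 1.509722
  W ⇒ negate
Point 6:
  φ: split at 2 digits → 00° and 10.6088′; 0 + 10.6088/60 = 0.176813
  N → positive
  Lon: degrees = first 3 digits = 178, minutes = 58.6084; 178 + 58.6084/60 = 178.976807
  E → positive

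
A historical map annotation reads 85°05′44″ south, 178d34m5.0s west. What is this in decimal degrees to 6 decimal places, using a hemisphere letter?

85.095556° S, 178.568056° W

Lat: 5′ + 44″ = 5.73333′; 85 + 5.73333/60 = 85.0955556
Lon: 178 + 34/60 + 5/3600 = 178.5680556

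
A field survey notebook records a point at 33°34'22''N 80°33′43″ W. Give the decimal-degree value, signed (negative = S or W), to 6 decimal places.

33.572778, -80.561944

φ: 33° + 34/60 + 22/3600 = 33 + 0.566667 + 0.006111 = 33.5727778
N → positive
Lon: 80° + 33/60 + 43/3600 = 80 + 0.550000 + 0.011944 = 80.5619444
W ⇒ negate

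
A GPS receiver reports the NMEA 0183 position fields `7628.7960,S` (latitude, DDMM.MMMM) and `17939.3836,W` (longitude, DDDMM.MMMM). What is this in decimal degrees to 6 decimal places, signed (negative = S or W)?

-76.479933, -179.656393

Latitude: degrees = first 2 digits = 76, minutes = 28.796; 76 + 28.796/60 = 76.4799333
hemisphere S, so the sign is −
λ: split at 3 digits → 179° and 39.3836′; 179 + 39.3836/60 = 179.6563933
hemisphere W, so the sign is −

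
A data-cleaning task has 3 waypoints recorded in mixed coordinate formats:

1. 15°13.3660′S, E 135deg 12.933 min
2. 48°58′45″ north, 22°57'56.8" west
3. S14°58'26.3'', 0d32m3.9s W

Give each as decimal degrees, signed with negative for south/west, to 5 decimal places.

1. -15.22277, 135.21555
2. 48.97917, -22.96578
3. -14.97397, -0.53442

Point 1:
  Latitude: 15 + 13.366/60 = 15.222767
  hemisphere S, so the sign is −
  Longitude: 12.933′ = 0.215550°; total 135.215550
  E ⇒ keep positive
Point 2:
  Lat: 48 + 58/60 + 45/3600 = 48.979167
  N → positive
  λ: 57′ + 56.8″ = 57.94667′; 22 + 57.94667/60 = 22.965778
  hemisphere W, so the sign is −
Point 3:
  Latitude: 14° + 58/60 + 26.3/3600 = 14 + 0.966667 + 0.007306 = 14.973972
  S ⇒ negate
  Lon: 32′ + 3.9″ = 32.06500′; 0 + 32.06500/60 = 0.534417
  W ⇒ negate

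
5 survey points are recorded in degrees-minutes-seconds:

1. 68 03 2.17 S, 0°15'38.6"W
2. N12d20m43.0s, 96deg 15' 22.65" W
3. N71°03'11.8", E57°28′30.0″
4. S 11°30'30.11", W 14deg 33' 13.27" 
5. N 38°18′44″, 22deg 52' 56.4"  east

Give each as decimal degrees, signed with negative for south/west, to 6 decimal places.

Point 1:
  Latitude: 3′ + 2.17″ = 3.03617′; 68 + 3.03617/60 = 68.0506028
  S → negative
  Lon: 0 + 15/60 + 38.6/3600 = 0.2607222
  W → negative
Point 2:
  Lat: 20′ + 43″ = 20.71667′; 12 + 20.71667/60 = 12.3452778
  N ⇒ keep positive
  Lon: 96 + 15/60 + 22.65/3600 = 96.2562917
  W → negative
Point 3:
  Latitude: 71 + 3/60 + 11.8/3600 = 71.0532778
  N → positive
  λ: 28′ + 30″ = 28.50000′; 57 + 28.50000/60 = 57.4750000
  E ⇒ keep positive
Point 4:
  Lat: 30′ + 30.11″ = 30.50183′; 11 + 30.50183/60 = 11.5083639
  hemisphere S, so the sign is −
  λ: 14 + 33/60 + 13.27/3600 = 14.5536861
  W → negative
Point 5:
  Lat: 18′ + 44″ = 18.73333′; 38 + 18.73333/60 = 38.3122222
  N → positive
  Lon: 52′ + 56.4″ = 52.94000′; 22 + 52.94000/60 = 22.8823333
  E ⇒ keep positive

1. -68.050603, -0.260722
2. 12.345278, -96.256292
3. 71.053278, 57.475000
4. -11.508364, -14.553686
5. 38.312222, 22.882333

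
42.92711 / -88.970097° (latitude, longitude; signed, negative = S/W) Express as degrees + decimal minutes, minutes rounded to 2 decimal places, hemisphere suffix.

42° 55.63′ N, 88° 58.21′ W

Lat: 42° + 0.927110 × 60 = 42° 55.6266′
Longitude is negative → W; |value| = 88.970097
λ: 88° + 0.970097 × 60 = 88° 58.2058′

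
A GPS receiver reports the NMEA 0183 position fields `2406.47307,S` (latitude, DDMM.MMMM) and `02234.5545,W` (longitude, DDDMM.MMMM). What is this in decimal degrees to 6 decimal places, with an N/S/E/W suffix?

24.107885° S, 22.575908° W

Latitude: degrees = first 2 digits = 24, minutes = 6.47307; 24 + 6.47307/60 = 24.1078845
Lon: split at 3 digits → 022° and 34.5545′; 22 + 34.5545/60 = 22.5759083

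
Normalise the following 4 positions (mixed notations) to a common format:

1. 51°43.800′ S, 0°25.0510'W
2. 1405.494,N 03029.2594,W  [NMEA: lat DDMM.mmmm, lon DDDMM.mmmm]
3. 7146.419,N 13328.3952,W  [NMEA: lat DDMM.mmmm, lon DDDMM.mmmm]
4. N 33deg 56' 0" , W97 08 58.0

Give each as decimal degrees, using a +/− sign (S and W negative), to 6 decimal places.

Point 1:
  Latitude: 43.8′ = 0.730000°; total 51.7300000
  hemisphere S, so the sign is −
  Longitude: 0 + 25.051/60 = 0.4175167
  W ⇒ negate
Point 2:
  Latitude: degrees = first 2 digits = 14, minutes = 5.494; 14 + 5.494/60 = 14.0915667
  N ⇒ keep positive
  Lon: split at 3 digits → 030° and 29.2594′; 30 + 29.2594/60 = 30.4876567
  hemisphere W, so the sign is −
Point 3:
  φ: degrees = first 2 digits = 71, minutes = 46.419; 71 + 46.419/60 = 71.7736500
  N ⇒ keep positive
  Longitude: split at 3 digits → 133° and 28.3952′; 133 + 28.3952/60 = 133.4732533
  W → negative
Point 4:
  φ: 33 + 56/60 + 0/3600 = 33.9333333
  N → positive
  λ: 97° + 8/60 + 58/3600 = 97 + 0.133333 + 0.016111 = 97.1494444
  W ⇒ negate

1. -51.730000, -0.417517
2. 14.091567, -30.487657
3. 71.773650, -133.473253
4. 33.933333, -97.149444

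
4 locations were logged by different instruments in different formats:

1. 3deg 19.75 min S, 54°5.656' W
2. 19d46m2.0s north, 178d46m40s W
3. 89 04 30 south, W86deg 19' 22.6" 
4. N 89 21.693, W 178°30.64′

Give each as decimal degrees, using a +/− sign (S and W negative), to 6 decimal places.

1. -3.329167, -54.094267
2. 19.767222, -178.777778
3. -89.075000, -86.322944
4. 89.361550, -178.510667

Point 1:
  φ: 19.75′ = 0.329167°; total 3.3291667
  S ⇒ negate
  Lon: 54 + 5.656/60 = 54.0942667
  W → negative
Point 2:
  Lat: 19 + 46/60 + 2/3600 = 19.7672222
  N ⇒ keep positive
  Lon: 46′ + 40″ = 46.66667′; 178 + 46.66667/60 = 178.7777778
  W ⇒ negate
Point 3:
  Latitude: 89° + 4/60 + 30/3600 = 89 + 0.066667 + 0.008333 = 89.0750000
  S ⇒ negate
  λ: 86 + 19/60 + 22.6/3600 = 86.3229444
  hemisphere W, so the sign is −
Point 4:
  φ: 21.693′ = 0.361550°; total 89.3615500
  N → positive
  Lon: 178 + 30.64/60 = 178.5106667
  W → negative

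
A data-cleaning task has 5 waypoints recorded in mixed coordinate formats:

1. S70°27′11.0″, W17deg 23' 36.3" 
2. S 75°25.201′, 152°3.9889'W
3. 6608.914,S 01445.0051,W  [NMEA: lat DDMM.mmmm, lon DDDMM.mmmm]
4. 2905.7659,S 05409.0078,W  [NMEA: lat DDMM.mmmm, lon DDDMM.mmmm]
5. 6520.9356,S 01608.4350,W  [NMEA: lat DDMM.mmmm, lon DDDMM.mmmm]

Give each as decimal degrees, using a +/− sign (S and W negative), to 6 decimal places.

1. -70.453056, -17.393417
2. -75.420017, -152.066482
3. -66.148567, -14.750085
4. -29.096098, -54.150130
5. -65.348927, -16.140583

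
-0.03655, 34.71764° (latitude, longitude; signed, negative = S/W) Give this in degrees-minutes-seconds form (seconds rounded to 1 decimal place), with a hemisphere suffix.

0°02′11.6″ S, 34°43′3.5″ E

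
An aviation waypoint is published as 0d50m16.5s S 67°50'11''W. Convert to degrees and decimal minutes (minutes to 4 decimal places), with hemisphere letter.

0° 50.2750′ S, 67° 50.1833′ W

φ: seconds/60 = 0.27500; minutes = 50 + 0.27500 = 50.275000
Lon: 50 + 11/60 = 50.183333′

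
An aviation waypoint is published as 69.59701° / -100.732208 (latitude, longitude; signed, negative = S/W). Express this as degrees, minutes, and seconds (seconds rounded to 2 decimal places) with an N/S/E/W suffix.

69°35′49.24″ N, 100°43′55.95″ W

Latitude: 0.597010 × 60 = 35.82060′ → 35′, remainder × 60 = 49.2360″
Longitude is negative → W; |value| = 100.732208
Longitude: whole degrees 100; 43.93248′ → 43′ and 55.9488″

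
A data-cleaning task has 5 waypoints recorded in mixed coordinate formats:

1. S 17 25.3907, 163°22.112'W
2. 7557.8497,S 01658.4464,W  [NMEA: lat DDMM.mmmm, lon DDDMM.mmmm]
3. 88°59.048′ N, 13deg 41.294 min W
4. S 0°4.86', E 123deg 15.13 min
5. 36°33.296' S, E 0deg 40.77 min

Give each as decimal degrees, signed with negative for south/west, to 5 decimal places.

Point 1:
  φ: 17 + 25.3907/60 = 17.423178
  hemisphere S, so the sign is −
  λ: 163 + 22.112/60 = 163.368533
  hemisphere W, so the sign is −
Point 2:
  Lat: degrees = first 2 digits = 75, minutes = 57.8497; 75 + 57.8497/60 = 75.964162
  hemisphere S, so the sign is −
  Longitude: split at 3 digits → 016° and 58.4464′; 16 + 58.4464/60 = 16.974107
  W → negative
Point 3:
  φ: 59.048′ = 0.984133°; total 88.984133
  N ⇒ keep positive
  Longitude: 41.294′ = 0.688233°; total 13.688233
  W → negative
Point 4:
  Latitude: 0 + 4.86/60 = 0.081000
  hemisphere S, so the sign is −
  Lon: 15.13′ = 0.252167°; total 123.252167
  E ⇒ keep positive
Point 5:
  Latitude: 33.296′ = 0.554933°; total 36.554933
  hemisphere S, so the sign is −
  Lon: 40.77′ = 0.679500°; total 0.679500
  E ⇒ keep positive

1. -17.42318, -163.36853
2. -75.96416, -16.97411
3. 88.98413, -13.68823
4. -0.08100, 123.25217
5. -36.55493, 0.67950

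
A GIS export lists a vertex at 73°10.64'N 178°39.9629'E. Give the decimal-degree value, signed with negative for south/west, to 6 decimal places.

73.177333, 178.666048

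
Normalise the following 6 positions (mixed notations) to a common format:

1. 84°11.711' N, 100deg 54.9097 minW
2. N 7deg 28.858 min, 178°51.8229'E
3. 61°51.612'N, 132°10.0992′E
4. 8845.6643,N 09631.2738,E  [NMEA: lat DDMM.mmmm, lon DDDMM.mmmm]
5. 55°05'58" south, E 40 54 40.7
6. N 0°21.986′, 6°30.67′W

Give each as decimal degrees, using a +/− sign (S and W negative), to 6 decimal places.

1. 84.195183, -100.915162
2. 7.480967, 178.863715
3. 61.860200, 132.168320
4. 88.761072, 96.521230
5. -55.099444, 40.911306
6. 0.366433, -6.511167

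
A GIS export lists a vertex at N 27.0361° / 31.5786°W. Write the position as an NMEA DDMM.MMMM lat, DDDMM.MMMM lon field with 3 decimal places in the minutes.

2702.166,N / 03134.716,W

Lat: 27° + 0.036100 × 60 = 27° 2.16600′
Lon: 31° + 0.578600 × 60 = 31° 34.71600′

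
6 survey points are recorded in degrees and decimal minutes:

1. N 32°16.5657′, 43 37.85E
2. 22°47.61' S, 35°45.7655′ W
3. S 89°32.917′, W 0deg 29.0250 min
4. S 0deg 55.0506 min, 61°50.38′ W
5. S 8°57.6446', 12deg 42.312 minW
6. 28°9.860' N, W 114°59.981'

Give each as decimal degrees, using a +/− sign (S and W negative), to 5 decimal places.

1. 32.27610, 43.63083
2. -22.79350, -35.76276
3. -89.54862, -0.48375
4. -0.91751, -61.83967
5. -8.96074, -12.70520
6. 28.16433, -114.99968

Point 1:
  Lat: 32 + 16.5657/60 = 32.276095
  N → positive
  Lon: 43 + 37.85/60 = 43.630833
  E → positive
Point 2:
  Lat: 47.61′ = 0.793500°; total 22.793500
  S → negative
  λ: 45.7655′ = 0.762758°; total 35.762758
  W ⇒ negate
Point 3:
  Lat: 32.917′ = 0.548617°; total 89.548617
  hemisphere S, so the sign is −
  λ: 29.025′ = 0.483750°; total 0.483750
  W → negative
Point 4:
  Latitude: 55.0506′ = 0.917510°; total 0.917510
  hemisphere S, so the sign is −
  λ: 61 + 50.38/60 = 61.839667
  W → negative
Point 5:
  φ: 8 + 57.6446/60 = 8.960743
  hemisphere S, so the sign is −
  Longitude: 12 + 42.312/60 = 12.705200
  hemisphere W, so the sign is −
Point 6:
  φ: 28 + 9.86/60 = 28.164333
  N → positive
  Longitude: 114 + 59.981/60 = 114.999683
  W ⇒ negate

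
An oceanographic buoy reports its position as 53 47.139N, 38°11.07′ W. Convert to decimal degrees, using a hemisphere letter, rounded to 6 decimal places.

Lat: 53 + 47.139/60 = 53.7856500
Lon: 11.07′ = 0.184500°; total 38.1845000

53.785650° N, 38.184500° W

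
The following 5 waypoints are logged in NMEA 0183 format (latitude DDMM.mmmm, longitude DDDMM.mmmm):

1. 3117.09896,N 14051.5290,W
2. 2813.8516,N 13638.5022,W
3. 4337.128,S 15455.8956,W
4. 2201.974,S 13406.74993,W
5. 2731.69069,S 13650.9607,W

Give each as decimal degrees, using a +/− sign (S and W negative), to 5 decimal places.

Point 1:
  Lat: split at 2 digits → 31° and 17.09896′; 31 + 17.09896/60 = 31.284983
  N ⇒ keep positive
  λ: split at 3 digits → 140° and 51.529′; 140 + 51.529/60 = 140.858817
  hemisphere W, so the sign is −
Point 2:
  φ: degrees = first 2 digits = 28, minutes = 13.8516; 28 + 13.8516/60 = 28.230860
  N → positive
  Lon: split at 3 digits → 136° and 38.5022′; 136 + 38.5022/60 = 136.641703
  W ⇒ negate
Point 3:
  Latitude: degrees = first 2 digits = 43, minutes = 37.128; 43 + 37.128/60 = 43.618800
  S → negative
  λ: split at 3 digits → 154° and 55.8956′; 154 + 55.8956/60 = 154.931593
  hemisphere W, so the sign is −
Point 4:
  Lat: split at 2 digits → 22° and 1.974′; 22 + 1.974/60 = 22.032900
  hemisphere S, so the sign is −
  Longitude: split at 3 digits → 134° and 6.74993′; 134 + 6.74993/60 = 134.112499
  hemisphere W, so the sign is −
Point 5:
  Lat: split at 2 digits → 27° and 31.69069′; 27 + 31.69069/60 = 27.528178
  S ⇒ negate
  Longitude: split at 3 digits → 136° and 50.9607′; 136 + 50.9607/60 = 136.849345
  W ⇒ negate

1. 31.28498, -140.85882
2. 28.23086, -136.64170
3. -43.61880, -154.93159
4. -22.03290, -134.11250
5. -27.52818, -136.84935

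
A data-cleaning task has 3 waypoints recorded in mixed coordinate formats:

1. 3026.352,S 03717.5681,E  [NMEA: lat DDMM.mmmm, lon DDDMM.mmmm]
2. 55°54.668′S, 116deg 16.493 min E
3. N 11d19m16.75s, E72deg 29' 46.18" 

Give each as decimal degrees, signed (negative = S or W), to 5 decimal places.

Point 1:
  φ: degrees = first 2 digits = 30, minutes = 26.352; 30 + 26.352/60 = 30.439200
  S ⇒ negate
  Longitude: split at 3 digits → 037° and 17.5681′; 37 + 17.5681/60 = 37.292802
  E ⇒ keep positive
Point 2:
  Latitude: 54.668′ = 0.911133°; total 55.911133
  S ⇒ negate
  Longitude: 116 + 16.493/60 = 116.274883
  E → positive
Point 3:
  φ: 11° + 19/60 + 16.75/3600 = 11 + 0.316667 + 0.004653 = 11.321319
  N ⇒ keep positive
  λ: 72° + 29/60 + 46.18/3600 = 72 + 0.483333 + 0.012828 = 72.496161
  E → positive

1. -30.43920, 37.29280
2. -55.91113, 116.27488
3. 11.32132, 72.49616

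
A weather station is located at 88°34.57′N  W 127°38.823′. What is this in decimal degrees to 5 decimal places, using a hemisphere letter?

φ: 34.57′ = 0.576167°; total 88.576167
Lon: 127 + 38.823/60 = 127.647050

88.57617° N, 127.64705° W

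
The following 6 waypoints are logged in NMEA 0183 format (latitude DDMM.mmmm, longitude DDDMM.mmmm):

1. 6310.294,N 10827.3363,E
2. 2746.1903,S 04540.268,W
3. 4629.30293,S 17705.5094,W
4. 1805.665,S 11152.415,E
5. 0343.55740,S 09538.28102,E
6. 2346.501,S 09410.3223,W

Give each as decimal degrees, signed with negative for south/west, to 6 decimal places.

Point 1:
  Lat: split at 2 digits → 63° and 10.294′; 63 + 10.294/60 = 63.1715667
  N → positive
  Longitude: split at 3 digits → 108° and 27.3363′; 108 + 27.3363/60 = 108.4556050
  E ⇒ keep positive
Point 2:
  Lat: split at 2 digits → 27° and 46.1903′; 27 + 46.1903/60 = 27.7698383
  S ⇒ negate
  λ: split at 3 digits → 045° and 40.268′; 45 + 40.268/60 = 45.6711333
  hemisphere W, so the sign is −
Point 3:
  Latitude: degrees = first 2 digits = 46, minutes = 29.30293; 46 + 29.30293/60 = 46.4883822
  hemisphere S, so the sign is −
  Longitude: split at 3 digits → 177° and 5.5094′; 177 + 5.5094/60 = 177.0918233
  W → negative
Point 4:
  φ: split at 2 digits → 18° and 5.665′; 18 + 5.665/60 = 18.0944167
  S ⇒ negate
  λ: split at 3 digits → 111° and 52.415′; 111 + 52.415/60 = 111.8735833
  E → positive
Point 5:
  Lat: degrees = first 2 digits = 3, minutes = 43.5574; 3 + 43.5574/60 = 3.7259567
  S ⇒ negate
  λ: degrees = first 3 digits = 95, minutes = 38.28102; 95 + 38.28102/60 = 95.6380170
  E ⇒ keep positive
Point 6:
  Latitude: split at 2 digits → 23° and 46.501′; 23 + 46.501/60 = 23.7750167
  S ⇒ negate
  Longitude: degrees = first 3 digits = 94, minutes = 10.3223; 94 + 10.3223/60 = 94.1720383
  W ⇒ negate

1. 63.171567, 108.455605
2. -27.769838, -45.671133
3. -46.488382, -177.091823
4. -18.094417, 111.873583
5. -3.725957, 95.638017
6. -23.775017, -94.172038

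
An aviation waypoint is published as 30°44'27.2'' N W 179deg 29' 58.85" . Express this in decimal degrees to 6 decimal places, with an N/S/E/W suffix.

30.740889° N, 179.499681° W

Lat: 44′ + 27.2″ = 44.45333′; 30 + 44.45333/60 = 30.7408889
λ: 179 + 29/60 + 58.85/3600 = 179.4996806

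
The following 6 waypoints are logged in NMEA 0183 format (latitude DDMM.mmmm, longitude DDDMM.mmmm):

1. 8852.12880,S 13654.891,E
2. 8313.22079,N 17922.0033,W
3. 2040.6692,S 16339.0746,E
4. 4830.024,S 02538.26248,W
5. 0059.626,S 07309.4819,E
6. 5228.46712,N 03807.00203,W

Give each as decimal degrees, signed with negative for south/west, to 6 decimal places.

Point 1:
  φ: split at 2 digits → 88° and 52.1288′; 88 + 52.1288/60 = 88.8688133
  hemisphere S, so the sign is −
  Longitude: degrees = first 3 digits = 136, minutes = 54.891; 136 + 54.891/60 = 136.9148500
  E → positive
Point 2:
  Latitude: degrees = first 2 digits = 83, minutes = 13.22079; 83 + 13.22079/60 = 83.2203465
  N → positive
  Longitude: split at 3 digits → 179° and 22.0033′; 179 + 22.0033/60 = 179.3667217
  W → negative
Point 3:
  φ: degrees = first 2 digits = 20, minutes = 40.6692; 20 + 40.6692/60 = 20.6778200
  S ⇒ negate
  Lon: split at 3 digits → 163° and 39.0746′; 163 + 39.0746/60 = 163.6512433
  E → positive
Point 4:
  φ: split at 2 digits → 48° and 30.024′; 48 + 30.024/60 = 48.5004000
  S ⇒ negate
  Longitude: degrees = first 3 digits = 25, minutes = 38.26248; 25 + 38.26248/60 = 25.6377080
  hemisphere W, so the sign is −
Point 5:
  φ: split at 2 digits → 00° and 59.626′; 0 + 59.626/60 = 0.9937667
  S ⇒ negate
  λ: split at 3 digits → 073° and 9.4819′; 73 + 9.4819/60 = 73.1580317
  E ⇒ keep positive
Point 6:
  φ: split at 2 digits → 52° and 28.46712′; 52 + 28.46712/60 = 52.4744520
  N → positive
  Lon: degrees = first 3 digits = 38, minutes = 7.00203; 38 + 7.00203/60 = 38.1167005
  W ⇒ negate

1. -88.868813, 136.914850
2. 83.220347, -179.366722
3. -20.677820, 163.651243
4. -48.500400, -25.637708
5. -0.993767, 73.158032
6. 52.474452, -38.116701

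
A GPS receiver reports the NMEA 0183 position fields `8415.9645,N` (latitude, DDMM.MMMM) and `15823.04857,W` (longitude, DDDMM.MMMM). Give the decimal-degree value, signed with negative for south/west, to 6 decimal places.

84.266075, -158.384143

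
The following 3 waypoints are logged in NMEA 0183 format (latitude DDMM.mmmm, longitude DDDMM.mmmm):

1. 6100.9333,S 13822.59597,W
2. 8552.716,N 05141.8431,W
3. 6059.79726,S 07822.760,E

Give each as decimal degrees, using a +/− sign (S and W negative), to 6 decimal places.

1. -61.015555, -138.376600
2. 85.878600, -51.697385
3. -60.996621, 78.379333

Point 1:
  Latitude: split at 2 digits → 61° and 0.9333′; 61 + 0.9333/60 = 61.0155550
  S → negative
  Lon: split at 3 digits → 138° and 22.59597′; 138 + 22.59597/60 = 138.3765995
  W → negative
Point 2:
  Lat: split at 2 digits → 85° and 52.716′; 85 + 52.716/60 = 85.8786000
  N ⇒ keep positive
  Lon: split at 3 digits → 051° and 41.8431′; 51 + 41.8431/60 = 51.6973850
  hemisphere W, so the sign is −
Point 3:
  Latitude: split at 2 digits → 60° and 59.79726′; 60 + 59.79726/60 = 60.9966210
  hemisphere S, so the sign is −
  Longitude: split at 3 digits → 078° and 22.76′; 78 + 22.76/60 = 78.3793333
  E ⇒ keep positive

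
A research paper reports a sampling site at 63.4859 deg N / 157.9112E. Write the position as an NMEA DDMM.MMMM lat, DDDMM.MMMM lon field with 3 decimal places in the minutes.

Lat: fractional part 0.485900 → 29.15400 minutes
Lon: minutes = (157.911200 − 157) × 60 = 54.67200

6329.154,N / 15754.672,E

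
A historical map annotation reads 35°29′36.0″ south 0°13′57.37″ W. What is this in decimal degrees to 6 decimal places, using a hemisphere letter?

Latitude: 35° + 29/60 + 36/3600 = 35 + 0.483333 + 0.010000 = 35.4933333
Lon: 13′ + 57.37″ = 13.95617′; 0 + 13.95617/60 = 0.2326028

35.493333° S, 0.232603° W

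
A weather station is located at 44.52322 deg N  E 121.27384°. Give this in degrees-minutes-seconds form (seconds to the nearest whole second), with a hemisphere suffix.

44°31′24″ N, 121°16′26″ E

φ: whole degrees 44; 31.39320′ → 31′ and 23.59″
Longitude: whole degrees 121; 16.43040′ → 16′ and 25.82″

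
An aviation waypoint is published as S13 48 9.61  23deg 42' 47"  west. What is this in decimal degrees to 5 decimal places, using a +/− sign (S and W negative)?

Lat: 13° + 48/60 + 9.61/3600 = 13 + 0.800000 + 0.002669 = 13.802669
hemisphere S, so the sign is −
Longitude: 23 + 42/60 + 47/3600 = 23.713056
W → negative

-13.80267, -23.71306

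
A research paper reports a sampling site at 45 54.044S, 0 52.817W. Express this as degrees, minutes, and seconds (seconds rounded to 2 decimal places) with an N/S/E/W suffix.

Latitude: 54.04400′ → 54′ and 0.04400 × 60 = 2.6400″
λ: 52.81700′ → 52′ and 0.81700 × 60 = 49.0200″

45°54′2.64″ S, 0°52′49.02″ W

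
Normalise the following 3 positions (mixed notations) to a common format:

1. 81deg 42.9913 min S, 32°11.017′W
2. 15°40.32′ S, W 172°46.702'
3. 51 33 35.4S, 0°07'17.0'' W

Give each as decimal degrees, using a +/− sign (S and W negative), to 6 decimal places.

Point 1:
  Lat: 81 + 42.9913/60 = 81.7165217
  S ⇒ negate
  Longitude: 32 + 11.017/60 = 32.1836167
  hemisphere W, so the sign is −
Point 2:
  Lat: 15 + 40.32/60 = 15.6720000
  S ⇒ negate
  λ: 46.702′ = 0.778367°; total 172.7783667
  hemisphere W, so the sign is −
Point 3:
  φ: 33′ + 35.4″ = 33.59000′; 51 + 33.59000/60 = 51.5598333
  S → negative
  λ: 7′ + 17″ = 7.28333′; 0 + 7.28333/60 = 0.1213889
  W ⇒ negate

1. -81.716522, -32.183617
2. -15.672000, -172.778367
3. -51.559833, -0.121389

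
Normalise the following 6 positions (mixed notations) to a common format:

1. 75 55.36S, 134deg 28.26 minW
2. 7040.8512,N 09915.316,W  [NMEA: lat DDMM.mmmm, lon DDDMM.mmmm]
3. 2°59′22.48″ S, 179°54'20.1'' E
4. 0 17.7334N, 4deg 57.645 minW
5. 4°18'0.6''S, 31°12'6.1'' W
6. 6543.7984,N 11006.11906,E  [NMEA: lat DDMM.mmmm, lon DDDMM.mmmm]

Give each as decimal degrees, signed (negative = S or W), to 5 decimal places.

1. -75.92267, -134.47100
2. 70.68085, -99.25527
3. -2.98958, 179.90558
4. 0.29556, -4.96075
5. -4.30017, -31.20169
6. 65.72997, 110.10198

Point 1:
  Latitude: 55.36′ = 0.922667°; total 75.922667
  S → negative
  λ: 28.26′ = 0.471000°; total 134.471000
  W ⇒ negate
Point 2:
  Lat: split at 2 digits → 70° and 40.8512′; 70 + 40.8512/60 = 70.680853
  N → positive
  Lon: degrees = first 3 digits = 99, minutes = 15.316; 99 + 15.316/60 = 99.255267
  W → negative
Point 3:
  φ: 59′ + 22.48″ = 59.37467′; 2 + 59.37467/60 = 2.989578
  S ⇒ negate
  Lon: 54′ + 20.1″ = 54.33500′; 179 + 54.33500/60 = 179.905583
  E ⇒ keep positive
Point 4:
  Lat: 17.7334′ = 0.295557°; total 0.295557
  N → positive
  Longitude: 57.645′ = 0.960750°; total 4.960750
  W ⇒ negate
Point 5:
  Latitude: 4 + 18/60 + 0.6/3600 = 4.300167
  S ⇒ negate
  Lon: 31 + 12/60 + 6.1/3600 = 31.201694
  W ⇒ negate
Point 6:
  Lat: degrees = first 2 digits = 65, minutes = 43.7984; 65 + 43.7984/60 = 65.729973
  N → positive
  λ: degrees = first 3 digits = 110, minutes = 6.11906; 110 + 6.11906/60 = 110.101984
  E → positive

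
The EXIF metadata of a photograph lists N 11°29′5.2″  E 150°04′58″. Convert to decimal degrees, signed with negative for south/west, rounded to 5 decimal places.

Lat: 11° + 29/60 + 5.2/3600 = 11 + 0.483333 + 0.001444 = 11.484778
N → positive
λ: 150° + 4/60 + 58/3600 = 150 + 0.066667 + 0.016111 = 150.082778
E ⇒ keep positive

11.48478, 150.08278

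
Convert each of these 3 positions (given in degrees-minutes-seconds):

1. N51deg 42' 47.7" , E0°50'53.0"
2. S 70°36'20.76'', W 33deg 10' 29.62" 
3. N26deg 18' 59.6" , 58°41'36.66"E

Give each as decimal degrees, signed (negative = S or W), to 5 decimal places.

Point 1:
  Latitude: 51° + 42/60 + 47.7/3600 = 51 + 0.700000 + 0.013250 = 51.713250
  N → positive
  Lon: 50′ + 53″ = 50.88333′; 0 + 50.88333/60 = 0.848056
  E → positive
Point 2:
  Latitude: 70 + 36/60 + 20.76/3600 = 70.605767
  hemisphere S, so the sign is −
  λ: 33° + 10/60 + 29.62/3600 = 33 + 0.166667 + 0.008228 = 33.174894
  hemisphere W, so the sign is −
Point 3:
  Latitude: 26° + 18/60 + 59.6/3600 = 26 + 0.300000 + 0.016556 = 26.316556
  N → positive
  Longitude: 58° + 41/60 + 36.66/3600 = 58 + 0.683333 + 0.010183 = 58.693517
  E ⇒ keep positive

1. 51.71325, 0.84806
2. -70.60577, -33.17489
3. 26.31656, 58.69352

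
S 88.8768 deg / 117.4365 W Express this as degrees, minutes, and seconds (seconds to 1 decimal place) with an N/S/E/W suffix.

φ: 0.876800° → 52.60800′; 0.60800 × 60 = 36.480″
Lon: 0.436500° → 26.19000′; 0.19000 × 60 = 11.400″

88°52′36.5″ S, 117°26′11.4″ W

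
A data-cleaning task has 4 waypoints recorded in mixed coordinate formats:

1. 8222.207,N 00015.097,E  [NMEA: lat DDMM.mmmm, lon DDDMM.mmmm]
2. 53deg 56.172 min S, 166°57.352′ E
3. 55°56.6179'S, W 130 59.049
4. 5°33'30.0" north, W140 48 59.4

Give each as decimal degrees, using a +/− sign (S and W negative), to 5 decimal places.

Point 1:
  φ: split at 2 digits → 82° and 22.207′; 82 + 22.207/60 = 82.370117
  N ⇒ keep positive
  Longitude: split at 3 digits → 000° and 15.097′; 0 + 15.097/60 = 0.251617
  E ⇒ keep positive
Point 2:
  Latitude: 53 + 56.172/60 = 53.936200
  S ⇒ negate
  Longitude: 166 + 57.352/60 = 166.955867
  E ⇒ keep positive
Point 3:
  Lat: 55 + 56.6179/60 = 55.943632
  S ⇒ negate
  Lon: 59.049′ = 0.984150°; total 130.984150
  W ⇒ negate
Point 4:
  Lat: 33′ + 30″ = 33.50000′; 5 + 33.50000/60 = 5.558333
  N ⇒ keep positive
  Longitude: 140 + 48/60 + 59.4/3600 = 140.816500
  W ⇒ negate

1. 82.37012, 0.25162
2. -53.93620, 166.95587
3. -55.94363, -130.98415
4. 5.55833, -140.81650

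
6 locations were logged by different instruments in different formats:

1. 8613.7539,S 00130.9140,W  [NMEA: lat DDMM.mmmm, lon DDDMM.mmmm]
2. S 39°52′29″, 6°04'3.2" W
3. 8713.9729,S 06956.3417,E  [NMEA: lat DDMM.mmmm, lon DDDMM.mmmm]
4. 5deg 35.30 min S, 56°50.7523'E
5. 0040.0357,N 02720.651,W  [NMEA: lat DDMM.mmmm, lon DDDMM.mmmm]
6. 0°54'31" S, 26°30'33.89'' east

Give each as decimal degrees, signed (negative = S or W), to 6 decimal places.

Point 1:
  Lat: split at 2 digits → 86° and 13.7539′; 86 + 13.7539/60 = 86.2292317
  S → negative
  Lon: split at 3 digits → 001° and 30.914′; 1 + 30.914/60 = 1.5152333
  hemisphere W, so the sign is −
Point 2:
  Lat: 52′ + 29″ = 52.48333′; 39 + 52.48333/60 = 39.8747222
  S ⇒ negate
  λ: 6 + 4/60 + 3.2/3600 = 6.0675556
  W → negative
Point 3:
  Lat: split at 2 digits → 87° and 13.9729′; 87 + 13.9729/60 = 87.2328817
  S → negative
  Longitude: split at 3 digits → 069° and 56.3417′; 69 + 56.3417/60 = 69.9390283
  E → positive
Point 4:
  φ: 5 + 35.3/60 = 5.5883333
  hemisphere S, so the sign is −
  λ: 56 + 50.7523/60 = 56.8458717
  E ⇒ keep positive
Point 5:
  Lat: split at 2 digits → 00° and 40.0357′; 0 + 40.0357/60 = 0.6672617
  N ⇒ keep positive
  Lon: split at 3 digits → 027° and 20.651′; 27 + 20.651/60 = 27.3441833
  hemisphere W, so the sign is −
Point 6:
  Latitude: 0 + 54/60 + 31/3600 = 0.9086111
  S ⇒ negate
  Longitude: 30′ + 33.89″ = 30.56483′; 26 + 30.56483/60 = 26.5094139
  E → positive

1. -86.229232, -1.515233
2. -39.874722, -6.067556
3. -87.232882, 69.939028
4. -5.588333, 56.845872
5. 0.667262, -27.344183
6. -0.908611, 26.509414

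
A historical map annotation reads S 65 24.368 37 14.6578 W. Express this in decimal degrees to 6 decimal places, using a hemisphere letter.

65.406133° S, 37.244297° W

Lat: 24.368′ = 0.406133°; total 65.4061333
λ: 37 + 14.6578/60 = 37.2442967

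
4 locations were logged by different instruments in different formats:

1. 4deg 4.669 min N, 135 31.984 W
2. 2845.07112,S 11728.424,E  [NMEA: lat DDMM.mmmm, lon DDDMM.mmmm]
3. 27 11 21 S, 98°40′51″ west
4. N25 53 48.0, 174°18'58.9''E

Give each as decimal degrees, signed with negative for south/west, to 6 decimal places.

1. 4.077817, -135.533067
2. -28.751185, 117.473733
3. -27.189167, -98.680833
4. 25.896667, 174.316361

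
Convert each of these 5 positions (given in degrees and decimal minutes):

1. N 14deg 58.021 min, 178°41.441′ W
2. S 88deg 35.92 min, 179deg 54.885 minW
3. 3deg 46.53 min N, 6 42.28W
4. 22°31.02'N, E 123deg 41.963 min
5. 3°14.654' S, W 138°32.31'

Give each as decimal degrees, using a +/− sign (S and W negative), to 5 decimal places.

1. 14.96702, -178.69068
2. -88.59867, -179.91475
3. 3.77550, -6.70467
4. 22.51700, 123.69938
5. -3.24423, -138.53850

Point 1:
  φ: 14 + 58.021/60 = 14.967017
  N ⇒ keep positive
  Lon: 41.441′ = 0.690683°; total 178.690683
  W → negative
Point 2:
  Lat: 35.92′ = 0.598667°; total 88.598667
  S ⇒ negate
  Lon: 54.885′ = 0.914750°; total 179.914750
  W ⇒ negate
Point 3:
  φ: 46.53′ = 0.775500°; total 3.775500
  N → positive
  Longitude: 6 + 42.28/60 = 6.704667
  W ⇒ negate
Point 4:
  φ: 22 + 31.02/60 = 22.517000
  N ⇒ keep positive
  λ: 123 + 41.963/60 = 123.699383
  E → positive
Point 5:
  Lat: 3 + 14.654/60 = 3.244233
  hemisphere S, so the sign is −
  Lon: 138 + 32.31/60 = 138.538500
  W → negative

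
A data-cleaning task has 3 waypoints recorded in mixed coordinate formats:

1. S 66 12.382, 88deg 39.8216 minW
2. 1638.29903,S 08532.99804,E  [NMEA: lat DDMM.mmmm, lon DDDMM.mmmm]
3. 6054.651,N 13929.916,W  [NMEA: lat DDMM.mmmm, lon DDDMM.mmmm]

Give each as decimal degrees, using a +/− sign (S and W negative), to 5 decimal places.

1. -66.20637, -88.66369
2. -16.63832, 85.54997
3. 60.91085, -139.49860

Point 1:
  Lat: 12.382′ = 0.206367°; total 66.206367
  S → negative
  Lon: 39.8216′ = 0.663693°; total 88.663693
  W → negative
Point 2:
  Lat: degrees = first 2 digits = 16, minutes = 38.29903; 16 + 38.29903/60 = 16.638317
  hemisphere S, so the sign is −
  λ: degrees = first 3 digits = 85, minutes = 32.99804; 85 + 32.99804/60 = 85.549967
  E → positive
Point 3:
  φ: degrees = first 2 digits = 60, minutes = 54.651; 60 + 54.651/60 = 60.910850
  N → positive
  Longitude: degrees = first 3 digits = 139, minutes = 29.916; 139 + 29.916/60 = 139.498600
  W ⇒ negate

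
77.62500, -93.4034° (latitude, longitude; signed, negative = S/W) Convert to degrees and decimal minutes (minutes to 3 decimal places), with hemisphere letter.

Lat: minutes = (77.625000 − 77) × 60 = 37.50000
Longitude is negative → W; |value| = 93.403400
λ: fractional part 0.403400 → 24.20400 minutes

77° 37.500′ N, 93° 24.204′ W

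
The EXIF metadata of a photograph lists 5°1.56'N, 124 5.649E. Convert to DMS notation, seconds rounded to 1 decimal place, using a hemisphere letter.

Lat: fractional minutes 0.56000 × 60 = 33.600″
Longitude: 5.64900′ → 5′ and 0.64900 × 60 = 38.940″

5°01′33.6″ N, 124°05′38.9″ E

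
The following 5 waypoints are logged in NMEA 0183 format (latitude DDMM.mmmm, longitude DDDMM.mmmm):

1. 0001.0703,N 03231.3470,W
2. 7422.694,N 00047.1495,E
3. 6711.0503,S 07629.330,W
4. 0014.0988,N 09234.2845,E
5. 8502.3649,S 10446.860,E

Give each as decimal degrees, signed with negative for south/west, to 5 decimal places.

Point 1:
  φ: degrees = first 2 digits = 0, minutes = 1.0703; 0 + 1.0703/60 = 0.017838
  N ⇒ keep positive
  λ: split at 3 digits → 032° and 31.347′; 32 + 31.347/60 = 32.522450
  W ⇒ negate
Point 2:
  Latitude: split at 2 digits → 74° and 22.694′; 74 + 22.694/60 = 74.378233
  N ⇒ keep positive
  Lon: split at 3 digits → 000° and 47.1495′; 0 + 47.1495/60 = 0.785825
  E → positive
Point 3:
  φ: degrees = first 2 digits = 67, minutes = 11.0503; 67 + 11.0503/60 = 67.184172
  S → negative
  λ: split at 3 digits → 076° and 29.33′; 76 + 29.33/60 = 76.488833
  W ⇒ negate
Point 4:
  Lat: degrees = first 2 digits = 0, minutes = 14.0988; 0 + 14.0988/60 = 0.234980
  N ⇒ keep positive
  λ: split at 3 digits → 092° and 34.2845′; 92 + 34.2845/60 = 92.571408
  E → positive
Point 5:
  Latitude: degrees = first 2 digits = 85, minutes = 2.3649; 85 + 2.3649/60 = 85.039415
  S ⇒ negate
  Lon: degrees = first 3 digits = 104, minutes = 46.86; 104 + 46.86/60 = 104.781000
  E ⇒ keep positive

1. 0.01784, -32.52245
2. 74.37823, 0.78583
3. -67.18417, -76.48883
4. 0.23498, 92.57141
5. -85.03942, 104.78100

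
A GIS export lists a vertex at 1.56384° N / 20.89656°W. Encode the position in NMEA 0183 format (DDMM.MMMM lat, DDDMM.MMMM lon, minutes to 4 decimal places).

φ: minutes = (1.563840 − 1) × 60 = 33.830400
Longitude: fractional part 0.896560 → 53.793600 minutes

0133.8304,N / 02053.7936,W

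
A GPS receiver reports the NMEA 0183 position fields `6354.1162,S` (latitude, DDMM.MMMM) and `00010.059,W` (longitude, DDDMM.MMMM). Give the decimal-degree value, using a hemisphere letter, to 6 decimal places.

63.901937° S, 0.167650° W

Lat: degrees = first 2 digits = 63, minutes = 54.1162; 63 + 54.1162/60 = 63.9019367
Lon: degrees = first 3 digits = 0, minutes = 10.059; 0 + 10.059/60 = 0.1676500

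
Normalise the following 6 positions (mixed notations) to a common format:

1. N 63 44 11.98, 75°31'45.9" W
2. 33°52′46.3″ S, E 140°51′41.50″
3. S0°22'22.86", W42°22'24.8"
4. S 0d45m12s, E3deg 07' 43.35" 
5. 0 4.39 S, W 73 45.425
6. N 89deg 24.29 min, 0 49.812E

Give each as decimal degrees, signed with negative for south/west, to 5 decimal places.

Point 1:
  φ: 63 + 44/60 + 11.98/3600 = 63.736661
  N ⇒ keep positive
  λ: 75 + 31/60 + 45.9/3600 = 75.529417
  W → negative
Point 2:
  Latitude: 33° + 52/60 + 46.3/3600 = 33 + 0.866667 + 0.012861 = 33.879528
  hemisphere S, so the sign is −
  Longitude: 140 + 51/60 + 41.5/3600 = 140.861528
  E → positive
Point 3:
  Latitude: 0° + 22/60 + 22.86/3600 = 0 + 0.366667 + 0.006350 = 0.373017
  S → negative
  λ: 42 + 22/60 + 24.8/3600 = 42.373556
  W → negative
Point 4:
  Lat: 0° + 45/60 + 12/3600 = 0 + 0.750000 + 0.003333 = 0.753333
  S ⇒ negate
  Lon: 3 + 7/60 + 43.35/3600 = 3.128708
  E ⇒ keep positive
Point 5:
  Lat: 0 + 4.39/60 = 0.073167
  S → negative
  Lon: 73 + 45.425/60 = 73.757083
  W ⇒ negate
Point 6:
  φ: 89 + 24.29/60 = 89.404833
  N ⇒ keep positive
  Lon: 0 + 49.812/60 = 0.830200
  E ⇒ keep positive

1. 63.73666, -75.52942
2. -33.87953, 140.86153
3. -0.37302, -42.37356
4. -0.75333, 3.12871
5. -0.07317, -73.75708
6. 89.40483, 0.83020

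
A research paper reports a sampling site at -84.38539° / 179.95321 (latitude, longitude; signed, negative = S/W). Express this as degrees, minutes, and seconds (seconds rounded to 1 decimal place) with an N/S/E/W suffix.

84°23′7.4″ S, 179°57′11.6″ E

Latitude is negative → S; |value| = 84.385390
Latitude: 0.385390° → 23.12340′; 0.12340 × 60 = 7.404″
Longitude: 0.953210° → 57.19260′; 0.19260 × 60 = 11.556″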